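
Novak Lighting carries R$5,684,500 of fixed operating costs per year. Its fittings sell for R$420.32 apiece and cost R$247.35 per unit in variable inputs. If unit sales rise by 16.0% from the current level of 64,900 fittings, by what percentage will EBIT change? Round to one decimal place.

+32.4%

At 64,900 units, contribution = 64,900 × R$172.97 = R$11,225,753.00.
EBIT = R$11,225,753.00 − R$5,684,500 = R$5,541,253.00.
So DOL = total CM / EBIT = R$11,225,753.00 / R$5,541,253.00 = 2.0259.
So EBIT moves 2.0259 × (+16.0%) = +32.4%.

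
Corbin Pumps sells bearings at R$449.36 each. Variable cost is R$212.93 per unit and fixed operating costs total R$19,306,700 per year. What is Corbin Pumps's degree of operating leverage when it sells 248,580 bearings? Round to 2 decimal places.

1.49

At 248,580 units, contribution = 248,580 × R$236.43 = R$58,771,769.40.
Operating income = contribution − fixed costs = R$58,771,769.40 − R$19,306,700 = R$39,465,069.40.
DOL = contribution ÷ EBIT = R$58,771,769.40 ÷ R$39,465,069.40 = 1.4892.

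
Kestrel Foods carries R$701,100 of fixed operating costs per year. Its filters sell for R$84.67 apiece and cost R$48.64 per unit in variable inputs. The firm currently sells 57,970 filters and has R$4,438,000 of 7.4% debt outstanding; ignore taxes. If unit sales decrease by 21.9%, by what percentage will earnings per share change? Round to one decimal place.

-43.2%

Total contribution margin = 57,970 × R$36.03 = R$2,088,659.10.
EBIT = R$2,088,659.10 − R$701,100 = R$1,387,559.10.
Interest = R$328,412.00, so EBIT − I = R$1,059,147.10.
DCL = total CM / (EBIT − I) = R$2,088,659.10 / R$1,059,147.10 = 1.9720.
%ΔEPS = DCL × %ΔSales = 1.9720 × -21.9% = -43.2%.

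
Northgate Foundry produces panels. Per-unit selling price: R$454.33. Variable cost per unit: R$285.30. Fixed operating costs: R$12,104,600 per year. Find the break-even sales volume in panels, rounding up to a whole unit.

71,613 panels

Each unit contributes R$454.33 − R$285.30 = R$169.03.
Break-even Q = R$12,104,600 / R$169.03 = 71,612.14 → 71,613 panels.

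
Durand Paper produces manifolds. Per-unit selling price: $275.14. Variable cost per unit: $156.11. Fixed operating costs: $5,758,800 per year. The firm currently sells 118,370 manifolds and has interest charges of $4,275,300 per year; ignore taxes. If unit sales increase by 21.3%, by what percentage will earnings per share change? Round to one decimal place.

Contribution at this volume is 118,370 × $119.03 = $14,089,581.10.
EBIT = $14,089,581.10 − $5,758,800 = $8,330,781.10.
After interest of $4,275,300.00, pre-tax earnings = $4,055,481.10.
Degree of combined leverage = contribution ÷ (EBIT − I) = $14,089,581.10 ÷ $4,055,481.10 = 3.4742.
EPS therefore changes by 3.4742 × (+21.3%) = +74.0%.

+74.0%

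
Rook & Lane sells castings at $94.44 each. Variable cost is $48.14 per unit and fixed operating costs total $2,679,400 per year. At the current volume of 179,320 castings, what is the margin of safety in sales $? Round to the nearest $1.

$11,469,699

Each unit contributes $94.44 − $48.14 = $46.30. Break-even units = $2,679,400 ÷ $46.30 = 57,870.41; break-even revenue = 57,870.41 × $94.44 = $5,465,281.56.
Actual sales revenue = 179,320 × $94.44 = $16,934,980.80.
Margin of safety = $16,934,980.80 − $5,465,281.56 = $11,469,699.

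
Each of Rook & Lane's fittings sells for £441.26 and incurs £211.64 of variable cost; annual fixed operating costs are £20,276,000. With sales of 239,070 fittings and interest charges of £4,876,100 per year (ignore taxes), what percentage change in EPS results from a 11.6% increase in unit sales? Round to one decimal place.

+21.4%

Total contribution margin = 239,070 × £229.62 = £54,895,253.40.
Subtracting fixed costs: EBIT = £54,895,253.40 − £20,276,000 = £34,619,253.40.
After interest of £4,876,100.00, pre-tax earnings = £29,743,153.40.
DCL = total CM / (EBIT − I) = £54,895,253.40 / £29,743,153.40 = 1.8456.
%ΔEPS = DCL × %ΔSales = 1.8456 × +11.6% = +21.4%.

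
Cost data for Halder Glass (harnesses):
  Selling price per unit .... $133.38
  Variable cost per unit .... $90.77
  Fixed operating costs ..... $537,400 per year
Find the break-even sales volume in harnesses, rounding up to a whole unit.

Each unit contributes $133.38 − $90.77 = $42.61.
Units to break even: $537,400 ÷ $42.61 = 12,612.06, rounded up to 12,613.

12,613 harnesses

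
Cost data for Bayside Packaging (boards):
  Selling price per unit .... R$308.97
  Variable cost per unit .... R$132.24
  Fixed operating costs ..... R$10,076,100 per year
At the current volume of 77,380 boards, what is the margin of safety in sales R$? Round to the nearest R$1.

R$6,292,455

Each unit contributes R$308.97 − R$132.24 = R$176.73. Break-even units = R$10,076,100 ÷ R$176.73 = 57,014.09; break-even revenue = 57,014.09 × R$308.97 = R$17,615,643.17.
Current sales = 77,380 × R$308.97 = R$23,908,098.60.
Margin of safety = R$23,908,098.60 − R$17,615,643.17 = R$6,292,455.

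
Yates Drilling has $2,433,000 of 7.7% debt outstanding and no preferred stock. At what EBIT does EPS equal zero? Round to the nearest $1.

Annual interest = 7.7% × $2,433,000 = $187,341.00.
With no preferred dividends, EPS = 0 when EBIT exactly covers interest, so the financial break-even EBIT is $187,341.00.

$187,341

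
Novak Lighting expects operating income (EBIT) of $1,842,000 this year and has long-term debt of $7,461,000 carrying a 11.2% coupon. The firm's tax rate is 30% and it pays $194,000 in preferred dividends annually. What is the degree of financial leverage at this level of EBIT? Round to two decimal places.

2.53

Interest = $835,632.00.
Preferred dividends grossed up pre-tax: $194,000 / (1 − 0.30) = $277,142.86.
DFL = EBIT ÷ [EBIT − I − D_p/(1−t)] = $1,842,000 ÷ [$1,842,000 − $835,632.00 − $277,142.86] = $1,842,000 ÷ $729,225.14 = 2.5260.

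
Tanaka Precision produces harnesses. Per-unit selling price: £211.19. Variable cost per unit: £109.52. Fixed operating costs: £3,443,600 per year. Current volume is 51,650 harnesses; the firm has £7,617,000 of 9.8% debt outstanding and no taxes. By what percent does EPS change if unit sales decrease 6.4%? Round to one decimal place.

-31.7%

Total contribution margin = 51,650 × £101.67 = £5,251,255.50.
Subtracting fixed costs: EBIT = £5,251,255.50 − £3,443,600 = £1,807,655.50.
Interest = £746,466.00, so EBIT − I = £1,061,189.50.
Degree of combined leverage = contribution ÷ (EBIT − I) = £5,251,255.50 ÷ £1,061,189.50 = 4.9485.
%ΔEPS = DCL × %ΔSales = 4.9485 × -6.4% = -31.7%.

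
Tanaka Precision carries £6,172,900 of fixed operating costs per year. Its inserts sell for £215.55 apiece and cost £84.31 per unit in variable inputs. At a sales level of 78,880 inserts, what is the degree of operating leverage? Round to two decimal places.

Total contribution margin = 78,880 × £131.24 = £10,352,211.20.
Subtracting fixed costs: EBIT = £10,352,211.20 − £6,172,900 = £4,179,311.20.
Degree of operating leverage = £10,352,211.20 / £4,179,311.20 = 2.4770.

2.48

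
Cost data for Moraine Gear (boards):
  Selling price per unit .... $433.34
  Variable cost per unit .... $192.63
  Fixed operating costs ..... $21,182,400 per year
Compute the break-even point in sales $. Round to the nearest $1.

CM per unit = $433.34 − $192.63 = $240.71; CM ratio = $240.71 / $433.34 = 0.5555.
Break-even revenue = fixed costs × price ÷ CM = $21,182,400 × $433.34 ÷ $240.71 = $38,133,776.

$38,133,776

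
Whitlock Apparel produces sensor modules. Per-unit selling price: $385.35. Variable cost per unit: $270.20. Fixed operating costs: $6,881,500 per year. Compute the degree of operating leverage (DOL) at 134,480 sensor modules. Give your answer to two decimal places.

Contribution at this volume is 134,480 × $115.15 = $15,485,372.00.
Subtracting fixed costs: EBIT = $15,485,372.00 − $6,881,500 = $8,603,872.00.
So DOL = total CM / EBIT = $15,485,372.00 / $8,603,872.00 = 1.7998.

1.80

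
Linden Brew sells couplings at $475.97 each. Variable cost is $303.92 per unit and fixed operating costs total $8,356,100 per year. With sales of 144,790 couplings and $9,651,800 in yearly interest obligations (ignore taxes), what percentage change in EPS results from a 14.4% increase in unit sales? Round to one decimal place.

+52.0%

Total contribution margin = 144,790 × $172.05 = $24,911,119.50.
EBIT = $24,911,119.50 − $8,356,100 = $16,555,019.50.
Interest = $9,651,800.00, so EBIT − I = $6,903,219.50.
Degree of combined leverage = contribution ÷ (EBIT − I) = $24,911,119.50 ÷ $6,903,219.50 = 3.6086.
EPS therefore changes by 3.6086 × (+14.4%) = +52.0%.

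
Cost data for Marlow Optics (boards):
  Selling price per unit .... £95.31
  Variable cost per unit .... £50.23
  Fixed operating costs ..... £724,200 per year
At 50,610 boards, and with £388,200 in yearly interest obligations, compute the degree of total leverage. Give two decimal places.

At 50,610 units, contribution = 50,610 × £45.08 = £2,281,498.80.
Subtracting fixed costs: EBIT = £2,281,498.80 − £724,200 = £1,557,298.80. Interest = £388,200.00, so EBIT − I = £1,169,098.80.
DCL = contribution ÷ (EBIT − I) = £2,281,498.80 ÷ £1,169,098.80 = 1.9515.

1.95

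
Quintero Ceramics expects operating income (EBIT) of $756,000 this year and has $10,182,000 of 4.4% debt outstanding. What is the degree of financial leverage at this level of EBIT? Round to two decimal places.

Interest = $448,008.00.
DFL = EBIT ÷ (EBIT − I) = $756,000 ÷ ($756,000 − $448,008.00) = $756,000 ÷ $307,992.00 = 2.4546.

2.45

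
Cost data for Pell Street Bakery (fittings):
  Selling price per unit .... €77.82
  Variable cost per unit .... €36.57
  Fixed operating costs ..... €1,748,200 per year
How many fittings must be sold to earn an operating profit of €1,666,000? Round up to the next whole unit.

Unit CM = price − variable cost = €77.82 − €36.57 = €41.25.
Need Q such that Q × €41.25 − €1,748,200 = €1,666,000, i.e. Q = €3,414,200 / €41.25 = 82,768.48 → 82,769.

82,769 fittings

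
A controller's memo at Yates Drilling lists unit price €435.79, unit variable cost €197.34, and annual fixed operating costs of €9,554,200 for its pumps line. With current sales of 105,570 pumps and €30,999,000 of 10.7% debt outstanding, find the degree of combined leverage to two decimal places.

Total contribution margin = 105,570 × €238.45 = €25,173,166.50.
Operating income = contribution − fixed costs = €25,173,166.50 − €9,554,200 = €15,618,966.50. Interest = €3,316,893.00, so EBIT − I = €12,302,073.50.
DCL = contribution ÷ (EBIT − I) = €25,173,166.50 ÷ €12,302,073.50 = 2.0463.

2.05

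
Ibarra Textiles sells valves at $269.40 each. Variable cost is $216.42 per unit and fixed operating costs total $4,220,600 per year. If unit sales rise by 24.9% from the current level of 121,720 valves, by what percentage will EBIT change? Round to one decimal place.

+72.1%

Contribution at this volume is 121,720 × $52.98 = $6,448,725.60.
EBIT = $6,448,725.60 − $4,220,600 = $2,228,125.60.
So DOL = total CM / EBIT = $6,448,725.60 / $2,228,125.60 = 2.8942.
So EBIT moves 2.8942 × (+24.9%) = +72.1%.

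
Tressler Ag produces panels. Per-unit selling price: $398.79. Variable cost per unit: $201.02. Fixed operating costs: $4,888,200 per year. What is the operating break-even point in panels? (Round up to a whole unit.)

Contribution margin per unit = $398.79 − $201.02 = $197.77.
Break-even volume = fixed costs ÷ CM per unit = $4,888,200 ÷ $197.77 = 24,716.59, so 24,717 panels.

24,717 panels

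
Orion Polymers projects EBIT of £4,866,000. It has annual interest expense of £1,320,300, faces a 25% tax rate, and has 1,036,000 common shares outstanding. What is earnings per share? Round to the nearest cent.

£2.57

Pre-tax income = £4,866,000 − £1,320,300.00 = £3,545,700.00.
Net income = £3,545,700.00 × (1 − 0.25) = £2,659,275.00.
EPS = £2,659,275.00 ÷ 1,036,000 = £2.57.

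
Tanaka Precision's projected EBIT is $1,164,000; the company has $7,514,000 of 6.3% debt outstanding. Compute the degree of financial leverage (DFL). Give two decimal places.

1.69

Interest = $473,382.00.
Degree of financial leverage = EBIT / (EBIT − interest) = $1,164,000 / $690,618.00 = 1.6854.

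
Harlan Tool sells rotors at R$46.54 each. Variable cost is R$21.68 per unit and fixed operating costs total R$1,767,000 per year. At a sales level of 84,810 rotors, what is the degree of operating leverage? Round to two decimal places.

6.18

Total contribution margin = 84,810 × R$24.86 = R$2,108,376.60.
Operating income = contribution − fixed costs = R$2,108,376.60 − R$1,767,000 = R$341,376.60.
Degree of operating leverage = R$2,108,376.60 / R$341,376.60 = 6.1761.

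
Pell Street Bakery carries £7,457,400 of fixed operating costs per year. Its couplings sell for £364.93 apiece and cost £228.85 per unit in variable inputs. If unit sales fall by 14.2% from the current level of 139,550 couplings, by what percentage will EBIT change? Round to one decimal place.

Contribution at this volume is 139,550 × £136.08 = £18,989,964.00.
Subtracting fixed costs: EBIT = £18,989,964.00 − £7,457,400 = £11,532,564.00.
Degree of operating leverage = £18,989,964.00 / £11,532,564.00 = 1.6466.
%ΔEBIT = DOL × %ΔSales = 1.6466 × -14.2% = -23.4%.

-23.4%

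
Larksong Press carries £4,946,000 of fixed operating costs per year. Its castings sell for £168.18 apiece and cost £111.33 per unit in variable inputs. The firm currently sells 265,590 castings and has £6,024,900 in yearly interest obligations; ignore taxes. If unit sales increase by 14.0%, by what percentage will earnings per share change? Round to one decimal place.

+51.2%

Contribution at this volume is 265,590 × £56.85 = £15,098,791.50.
Subtracting fixed costs: EBIT = £15,098,791.50 − £4,946,000 = £10,152,791.50.
After interest of £6,024,900.00, pre-tax earnings = £4,127,891.50.
DCL = total CM / (EBIT − I) = £15,098,791.50 / £4,127,891.50 = 3.6577.
EPS therefore changes by 3.6577 × (+14.0%) = +51.2%.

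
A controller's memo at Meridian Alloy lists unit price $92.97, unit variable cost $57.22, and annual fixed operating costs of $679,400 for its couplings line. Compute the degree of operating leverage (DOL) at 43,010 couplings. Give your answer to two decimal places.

Contribution at this volume is 43,010 × $35.75 = $1,537,607.50.
Operating income = contribution − fixed costs = $1,537,607.50 − $679,400 = $858,207.50.
So DOL = total CM / EBIT = $1,537,607.50 / $858,207.50 = 1.7917.

1.79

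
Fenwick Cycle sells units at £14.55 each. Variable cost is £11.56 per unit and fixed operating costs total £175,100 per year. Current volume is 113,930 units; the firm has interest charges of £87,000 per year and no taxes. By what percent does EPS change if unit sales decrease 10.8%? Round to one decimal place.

Total contribution margin = 113,930 × £2.99 = £340,650.70.
Subtracting fixed costs: EBIT = £340,650.70 − £175,100 = £165,550.70.
Interest = £87,000.00, so EBIT − I = £78,550.70.
DCL = total CM / (EBIT − I) = £340,650.70 / £78,550.70 = 4.3367.
EPS therefore changes by 4.3367 × (-10.8%) = -46.8%.

-46.8%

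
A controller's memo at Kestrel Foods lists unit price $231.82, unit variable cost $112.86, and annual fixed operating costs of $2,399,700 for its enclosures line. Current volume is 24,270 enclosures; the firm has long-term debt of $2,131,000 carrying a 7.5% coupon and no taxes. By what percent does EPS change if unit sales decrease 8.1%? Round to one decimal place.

Contribution at this volume is 24,270 × $118.96 = $2,887,159.20.
Operating income = contribution − fixed costs = $2,887,159.20 − $2,399,700 = $487,459.20.
Interest = $159,825.00, so EBIT − I = $327,634.20.
DCL = total CM / (EBIT − I) = $2,887,159.20 / $327,634.20 = 8.8121.
%ΔEPS = DCL × %ΔSales = 8.8121 × -8.1% = -71.4%.

-71.4%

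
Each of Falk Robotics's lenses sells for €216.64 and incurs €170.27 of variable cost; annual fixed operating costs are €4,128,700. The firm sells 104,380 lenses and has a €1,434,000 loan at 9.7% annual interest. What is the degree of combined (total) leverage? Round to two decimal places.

Total contribution margin = 104,380 × €46.37 = €4,840,100.60.
Subtracting fixed costs: EBIT = €4,840,100.60 − €4,128,700 = €711,400.60. Interest = €139,098.00.
DOL = €4,840,100.60 ÷ €711,400.60 = 6.8036; DFL = €711,400.60 ÷ €572,302.60 = 1.2430.
DCL = DOL × DFL = 6.8036 × 1.2430 = 8.4569.

8.46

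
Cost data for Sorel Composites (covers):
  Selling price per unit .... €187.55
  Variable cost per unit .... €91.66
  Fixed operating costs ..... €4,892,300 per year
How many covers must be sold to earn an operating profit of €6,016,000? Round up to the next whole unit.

113,759 covers

Each unit contributes €187.55 − €91.66 = €95.89.
Units = (FC + target) / CM = (€4,892,300 + €6,016,000) / €95.89 = 113,758.47, so 113,759 covers.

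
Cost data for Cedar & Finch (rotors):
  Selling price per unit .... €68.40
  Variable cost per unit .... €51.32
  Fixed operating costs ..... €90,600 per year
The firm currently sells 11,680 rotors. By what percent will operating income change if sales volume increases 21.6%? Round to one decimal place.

Contribution at this volume is 11,680 × €17.08 = €199,494.40.
Operating income = contribution − fixed costs = €199,494.40 − €90,600 = €108,894.40.
Degree of operating leverage = €199,494.40 / €108,894.40 = 1.8320.
%ΔEBIT = DOL × %ΔSales = 1.8320 × +21.6% = +39.6%.

+39.6%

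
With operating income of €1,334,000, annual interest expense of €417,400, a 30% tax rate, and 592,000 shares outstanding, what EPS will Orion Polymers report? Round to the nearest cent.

Interest = €417,400.00, so EBT = €1,334,000 − €417,400.00 = €916,600.00.
After tax at 30%: net income = €916,600.00 × 0.70 = €641,620.00.
Per share: €641,620.00 / 592,000 shares = €1.08.

€1.08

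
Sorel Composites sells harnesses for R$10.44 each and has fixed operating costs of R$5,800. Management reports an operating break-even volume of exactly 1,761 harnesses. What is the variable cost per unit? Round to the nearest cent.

R$7.15

Contribution per unit must be FC / Q = R$5,800 / 1,761 = R$3.2936.
Variable cost per unit = R$10.44 − R$3.2936 = R$7.15.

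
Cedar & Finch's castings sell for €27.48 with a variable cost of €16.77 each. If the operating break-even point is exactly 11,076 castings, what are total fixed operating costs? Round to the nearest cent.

Contribution margin per unit = €27.48 − €16.77 = €10.71.
Since BE = FC / CM, FC = 11,076 × €10.71 = €118,623.96.

€118,623.96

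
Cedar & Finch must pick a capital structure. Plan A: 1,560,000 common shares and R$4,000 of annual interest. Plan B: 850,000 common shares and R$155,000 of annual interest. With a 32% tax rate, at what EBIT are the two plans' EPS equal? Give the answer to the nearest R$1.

R$335,775

Set EPS_A = EPS_B: (EBIT − R$4,000)(1 − 0.32) ÷ 1,560,000 = (EBIT − R$155,000)(1 − 0.32) ÷ 850,000.
The (1 − t) factor cancels: (EBIT − 4,000) × 850,000 = (EBIT − 155,000) × 1,560,000.
Solving, EBIT = (155,000·1,560,000 − 4,000·850,000) / (1,560,000 − 850,000) = 238,400,000,000 / 710,000 = 335,774.65.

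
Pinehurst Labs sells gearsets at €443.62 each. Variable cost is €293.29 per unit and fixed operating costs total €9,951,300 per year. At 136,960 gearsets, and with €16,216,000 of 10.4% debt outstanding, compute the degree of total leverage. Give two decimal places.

2.30

Total contribution margin = 136,960 × €150.33 = €20,589,196.80.
Operating income = contribution − fixed costs = €20,589,196.80 − €9,951,300 = €10,637,896.80. Interest = €1,686,464.00.
DOL = €20,589,196.80 ÷ €10,637,896.80 = 1.9355; DFL = €10,637,896.80 ÷ €8,951,432.80 = 1.1884.
DCL = DOL × DFL = 1.9355 × 1.1884 = 2.3001.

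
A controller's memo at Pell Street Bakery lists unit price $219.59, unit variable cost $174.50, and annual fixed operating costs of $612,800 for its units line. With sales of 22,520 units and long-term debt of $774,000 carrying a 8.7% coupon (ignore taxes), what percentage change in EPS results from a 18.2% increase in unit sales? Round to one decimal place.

At 22,520 units, contribution = 22,520 × $45.09 = $1,015,426.80.
Operating income = contribution − fixed costs = $1,015,426.80 − $612,800 = $402,626.80.
Interest = $67,338.00, so EBIT − I = $335,288.80.
DCL = total CM / (EBIT − I) = $1,015,426.80 / $335,288.80 = 3.0285.
EPS therefore changes by 3.0285 × (+18.2%) = +55.1%.

+55.1%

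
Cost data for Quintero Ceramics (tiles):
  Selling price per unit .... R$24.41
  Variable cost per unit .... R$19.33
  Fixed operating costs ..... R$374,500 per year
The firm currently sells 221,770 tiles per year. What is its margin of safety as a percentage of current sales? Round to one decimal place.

66.8%

Contribution margin per unit = R$24.41 − R$19.33 = R$5.08. Break-even units = R$374,500 ÷ R$5.08 = 73,720.47; break-even revenue = 73,720.47 × R$24.41 = R$1,799,516.73.
Actual sales revenue = 221,770 × R$24.41 = R$5,413,405.70.
Margin of safety = (R$5,413,405.70 − R$1,799,516.73) ÷ R$5,413,405.70 = 66.8%.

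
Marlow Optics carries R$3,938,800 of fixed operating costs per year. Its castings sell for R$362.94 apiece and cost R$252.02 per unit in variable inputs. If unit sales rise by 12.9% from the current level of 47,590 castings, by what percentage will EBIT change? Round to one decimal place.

Contribution at this volume is 47,590 × R$110.92 = R$5,278,682.80.
Operating income = contribution − fixed costs = R$5,278,682.80 − R$3,938,800 = R$1,339,882.80.
So DOL = total CM / EBIT = R$5,278,682.80 / R$1,339,882.80 = 3.9397.
%ΔEBIT = DOL × %ΔSales = 3.9397 × +12.9% = +50.8%.

+50.8%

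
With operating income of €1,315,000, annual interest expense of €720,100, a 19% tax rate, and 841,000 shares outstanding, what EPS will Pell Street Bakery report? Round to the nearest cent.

Pre-tax income = €1,315,000 − €720,100.00 = €594,900.00.
Net income = €594,900.00 × (1 − 0.19) = €481,869.00.
EPS = €481,869.00 ÷ 841,000 = €0.57.

€0.57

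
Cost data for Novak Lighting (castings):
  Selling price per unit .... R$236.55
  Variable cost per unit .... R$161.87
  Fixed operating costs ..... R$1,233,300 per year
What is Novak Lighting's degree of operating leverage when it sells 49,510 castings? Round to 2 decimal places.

1.50

Total contribution margin = 49,510 × R$74.68 = R$3,697,406.80.
EBIT = R$3,697,406.80 − R$1,233,300 = R$2,464,106.80.
Degree of operating leverage = R$3,697,406.80 / R$2,464,106.80 = 1.5005.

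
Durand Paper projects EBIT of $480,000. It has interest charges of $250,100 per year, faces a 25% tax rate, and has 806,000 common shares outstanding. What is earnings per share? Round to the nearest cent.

Interest = $250,100.00, so EBT = $480,000 − $250,100.00 = $229,900.00.
Net income = $229,900.00 × (1 − 0.25) = $172,425.00.
EPS = $172,425.00 ÷ 806,000 = $0.21.

$0.21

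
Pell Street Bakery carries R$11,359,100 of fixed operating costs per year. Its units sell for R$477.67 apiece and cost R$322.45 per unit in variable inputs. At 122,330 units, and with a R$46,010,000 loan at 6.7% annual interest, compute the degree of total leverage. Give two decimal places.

4.18

Total contribution margin = 122,330 × R$155.22 = R$18,988,062.60.
Operating income = contribution − fixed costs = R$18,988,062.60 − R$11,359,100 = R$7,628,962.60. Interest = R$3,082,670.00, so EBIT − I = R$4,546,292.60.
DCL = contribution ÷ (EBIT − I) = R$18,988,062.60 ÷ R$4,546,292.60 = 4.1766.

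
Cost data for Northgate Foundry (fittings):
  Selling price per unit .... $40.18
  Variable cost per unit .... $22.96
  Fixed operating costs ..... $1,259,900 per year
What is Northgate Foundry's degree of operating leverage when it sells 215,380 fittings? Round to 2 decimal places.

1.51

Total contribution margin = 215,380 × $17.22 = $3,708,843.60.
Operating income = contribution − fixed costs = $3,708,843.60 − $1,259,900 = $2,448,943.60.
Degree of operating leverage = $3,708,843.60 / $2,448,943.60 = 1.5145.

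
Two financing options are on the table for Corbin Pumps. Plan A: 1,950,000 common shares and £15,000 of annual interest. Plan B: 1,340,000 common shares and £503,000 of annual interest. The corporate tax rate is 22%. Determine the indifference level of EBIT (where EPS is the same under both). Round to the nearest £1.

£1,575,000

At indifference, (EBIT − 15,000)(1 − t)/1,950,000 = (EBIT − 503,000)(1 − t)/1,340,000.
Cancelling (1 − t) and cross-multiplying: 1,340,000·(EBIT − 15,000) = 1,950,000·(EBIT − 503,000).
Solving, EBIT = (503,000·1,950,000 − 15,000·1,340,000) / (1,950,000 − 1,340,000) = 960,750,000,000 / 610,000 = 1,575,000.00.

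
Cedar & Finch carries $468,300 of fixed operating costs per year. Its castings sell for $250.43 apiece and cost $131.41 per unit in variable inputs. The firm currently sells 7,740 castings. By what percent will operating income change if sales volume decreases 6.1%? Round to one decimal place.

Total contribution margin = 7,740 × $119.02 = $921,214.80.
Operating income = contribution − fixed costs = $921,214.80 − $468,300 = $452,914.80.
Degree of operating leverage = $921,214.80 / $452,914.80 = 2.0340.
%ΔEBIT = DOL × %ΔSales = 2.0340 × -6.1% = -12.4%.

-12.4%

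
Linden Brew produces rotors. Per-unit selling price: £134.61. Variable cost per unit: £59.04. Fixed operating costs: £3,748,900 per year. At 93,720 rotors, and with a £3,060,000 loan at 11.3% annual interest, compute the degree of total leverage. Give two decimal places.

Contribution at this volume is 93,720 × £75.57 = £7,082,420.40.
Operating income = contribution − fixed costs = £7,082,420.40 − £3,748,900 = £3,333,520.40. Interest = £345,780.00, so EBIT − I = £2,987,740.40.
DCL = contribution ÷ (EBIT − I) = £7,082,420.40 ÷ £2,987,740.40 = 2.3705.

2.37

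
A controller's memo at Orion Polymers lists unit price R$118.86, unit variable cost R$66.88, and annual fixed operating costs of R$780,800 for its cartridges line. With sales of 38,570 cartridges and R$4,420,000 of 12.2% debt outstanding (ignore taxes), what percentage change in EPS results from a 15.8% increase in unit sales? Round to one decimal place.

+46.3%

Contribution at this volume is 38,570 × R$51.98 = R$2,004,868.60.
Operating income = contribution − fixed costs = R$2,004,868.60 − R$780,800 = R$1,224,068.60.
Interest = R$539,240.00, so EBIT − I = R$684,828.60.
Degree of combined leverage = contribution ÷ (EBIT − I) = R$2,004,868.60 ÷ R$684,828.60 = 2.9275.
EPS therefore changes by 2.9275 × (+15.8%) = +46.3%.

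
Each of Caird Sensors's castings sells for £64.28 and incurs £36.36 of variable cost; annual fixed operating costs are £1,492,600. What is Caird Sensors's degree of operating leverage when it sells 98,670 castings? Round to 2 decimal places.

Total contribution margin = 98,670 × £27.92 = £2,754,866.40.
EBIT = £2,754,866.40 − £1,492,600 = £1,262,266.40.
So DOL = total CM / EBIT = £2,754,866.40 / £1,262,266.40 = 2.1825.

2.18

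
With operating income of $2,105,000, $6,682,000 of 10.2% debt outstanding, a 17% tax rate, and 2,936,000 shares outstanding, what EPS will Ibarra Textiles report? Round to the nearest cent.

Pre-tax income = $2,105,000 − $681,564.00 = $1,423,436.00.
After tax at 17%: net income = $1,423,436.00 × 0.83 = $1,181,451.88.
Per share: $1,181,451.88 / 2,936,000 shares = $0.40.

$0.40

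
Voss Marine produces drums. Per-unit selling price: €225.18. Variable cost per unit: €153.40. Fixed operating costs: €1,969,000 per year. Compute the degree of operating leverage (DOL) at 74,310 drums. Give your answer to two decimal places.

1.59

Contribution at this volume is 74,310 × €71.78 = €5,333,971.80.
Operating income = contribution − fixed costs = €5,333,971.80 − €1,969,000 = €3,364,971.80.
DOL = contribution ÷ EBIT = €5,333,971.80 ÷ €3,364,971.80 = 1.5851.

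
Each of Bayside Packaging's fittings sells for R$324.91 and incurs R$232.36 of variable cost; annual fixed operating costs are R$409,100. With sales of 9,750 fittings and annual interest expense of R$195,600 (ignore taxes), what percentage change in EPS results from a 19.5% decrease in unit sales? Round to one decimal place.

Total contribution margin = 9,750 × R$92.55 = R$902,362.50.
EBIT = R$902,362.50 − R$409,100 = R$493,262.50.
Interest = R$195,600.00, so EBIT − I = R$297,662.50.
DCL = total CM / (EBIT − I) = R$902,362.50 / R$297,662.50 = 3.0315.
EPS therefore changes by 3.0315 × (-19.5%) = -59.1%.

-59.1%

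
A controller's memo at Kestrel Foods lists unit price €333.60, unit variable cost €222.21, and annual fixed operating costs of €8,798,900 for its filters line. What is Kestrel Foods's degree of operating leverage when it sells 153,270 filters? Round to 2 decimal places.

2.06

Total contribution margin = 153,270 × €111.39 = €17,072,745.30.
EBIT = €17,072,745.30 − €8,798,900 = €8,273,845.30.
So DOL = total CM / EBIT = €17,072,745.30 / €8,273,845.30 = 2.0635.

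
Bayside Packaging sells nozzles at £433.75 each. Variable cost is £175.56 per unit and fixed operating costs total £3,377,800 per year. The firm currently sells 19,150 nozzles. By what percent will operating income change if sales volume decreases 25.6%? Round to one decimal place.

At 19,150 units, contribution = 19,150 × £258.19 = £4,944,338.50.
EBIT = £4,944,338.50 − £3,377,800 = £1,566,538.50.
So DOL = total CM / EBIT = £4,944,338.50 / £1,566,538.50 = 3.1562.
%ΔEBIT = DOL × %ΔSales = 3.1562 × -25.6% = -80.8%.

-80.8%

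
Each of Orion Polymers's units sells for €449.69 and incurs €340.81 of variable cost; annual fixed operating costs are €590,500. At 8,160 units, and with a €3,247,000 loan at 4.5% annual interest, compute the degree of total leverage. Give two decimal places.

5.85

At 8,160 units, contribution = 8,160 × €108.88 = €888,460.80.
EBIT = €888,460.80 − €590,500 = €297,960.80. Interest = €146,115.00.
DOL = €888,460.80 ÷ €297,960.80 = 2.9818; DFL = €297,960.80 ÷ €151,845.80 = 1.9623.
DCL = DOL × DFL = 2.9818 × 1.9623 = 5.8512.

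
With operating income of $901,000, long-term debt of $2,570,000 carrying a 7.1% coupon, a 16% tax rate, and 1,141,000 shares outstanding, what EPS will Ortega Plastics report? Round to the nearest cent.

$0.53

Pre-tax income = $901,000 − $182,470.00 = $718,530.00.
Net income = $718,530.00 × (1 − 0.16) = $603,565.20.
Per share: $603,565.20 / 1,141,000 shares = $0.53.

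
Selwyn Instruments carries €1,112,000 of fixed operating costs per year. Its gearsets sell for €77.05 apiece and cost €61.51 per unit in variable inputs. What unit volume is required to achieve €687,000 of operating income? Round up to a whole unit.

115,766 gearsets

Each unit contributes €77.05 − €61.51 = €15.54.
Required volume = (fixed costs + target profit) ÷ CM = (€1,112,000 + €687,000) ÷ €15.54 = 115,765.77, so 115,766 gearsets.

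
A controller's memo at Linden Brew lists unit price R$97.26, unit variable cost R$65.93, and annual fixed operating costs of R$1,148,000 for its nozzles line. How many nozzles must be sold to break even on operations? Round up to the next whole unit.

36,643 nozzles

Contribution margin per unit = R$97.26 − R$65.93 = R$31.33.
Units to break even: R$1,148,000 ÷ R$31.33 = 36,642.20, rounded up to 36,643.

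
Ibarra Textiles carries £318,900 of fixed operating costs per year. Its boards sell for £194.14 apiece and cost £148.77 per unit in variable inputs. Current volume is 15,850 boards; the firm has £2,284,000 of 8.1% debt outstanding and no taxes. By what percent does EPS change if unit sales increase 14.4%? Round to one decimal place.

At 15,850 units, contribution = 15,850 × £45.37 = £719,114.50.
Subtracting fixed costs: EBIT = £719,114.50 − £318,900 = £400,214.50.
After interest of £185,004.00, pre-tax earnings = £215,210.50.
Degree of combined leverage = contribution ÷ (EBIT − I) = £719,114.50 ÷ £215,210.50 = 3.3414.
EPS therefore changes by 3.3414 × (+14.4%) = +48.1%.

+48.1%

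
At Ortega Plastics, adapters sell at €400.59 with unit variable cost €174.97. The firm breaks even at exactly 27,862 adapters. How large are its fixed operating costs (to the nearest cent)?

Each unit contributes €400.59 − €174.97 = €225.62.
Fixed costs = break-even units × CM = 27,862 × €225.62 = €6,286,224.44.

€6,286,224.44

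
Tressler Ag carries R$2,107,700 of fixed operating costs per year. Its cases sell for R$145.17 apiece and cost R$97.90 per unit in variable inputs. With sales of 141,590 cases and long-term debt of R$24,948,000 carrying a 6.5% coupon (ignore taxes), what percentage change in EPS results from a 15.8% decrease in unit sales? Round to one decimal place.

-35.7%

At 141,590 units, contribution = 141,590 × R$47.27 = R$6,692,959.30.
Operating income = contribution − fixed costs = R$6,692,959.30 − R$2,107,700 = R$4,585,259.30.
After interest of R$1,621,620.00, pre-tax earnings = R$2,963,639.30.
DCL = total CM / (EBIT − I) = R$6,692,959.30 / R$2,963,639.30 = 2.2584.
EPS therefore changes by 2.2584 × (-15.8%) = -35.7%.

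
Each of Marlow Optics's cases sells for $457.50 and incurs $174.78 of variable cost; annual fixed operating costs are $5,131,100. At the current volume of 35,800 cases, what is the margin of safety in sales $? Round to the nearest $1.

Each unit contributes $457.50 − $174.78 = $282.72. Break-even units = $5,131,100 ÷ $282.72 = 18,149.05; break-even revenue = 18,149.05 × $457.50 = $8,303,191.32.
Current sales = 35,800 × $457.50 = $16,378,500.00.
Margin of safety = $16,378,500.00 − $8,303,191.32 = $8,075,309.

$8,075,309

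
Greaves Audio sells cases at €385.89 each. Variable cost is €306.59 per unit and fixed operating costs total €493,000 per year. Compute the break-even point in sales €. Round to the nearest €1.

€2,399,039

Contribution margin per unit = €385.89 − €306.59 = €79.30, a CM ratio of €79.30 ÷ €385.89 = 0.2055.
Break-even sales = FC ÷ CM ratio = €493,000 × €385.89 / €79.30 = €2,399,039.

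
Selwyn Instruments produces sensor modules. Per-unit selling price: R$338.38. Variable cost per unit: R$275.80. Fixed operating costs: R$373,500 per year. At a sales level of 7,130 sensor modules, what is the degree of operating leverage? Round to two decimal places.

Contribution at this volume is 7,130 × R$62.58 = R$446,195.40.
EBIT = R$446,195.40 − R$373,500 = R$72,695.40.
DOL = contribution ÷ EBIT = R$446,195.40 ÷ R$72,695.40 = 6.1379.

6.14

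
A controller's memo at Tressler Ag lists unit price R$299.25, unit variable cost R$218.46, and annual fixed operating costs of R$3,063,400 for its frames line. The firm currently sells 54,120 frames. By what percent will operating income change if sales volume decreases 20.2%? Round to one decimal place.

-67.5%

Contribution at this volume is 54,120 × R$80.79 = R$4,372,354.80.
EBIT = R$4,372,354.80 − R$3,063,400 = R$1,308,954.80.
Degree of operating leverage = R$4,372,354.80 / R$1,308,954.80 = 3.3403.
Operating income changes by 3.3403 × -20.2% = -67.5%.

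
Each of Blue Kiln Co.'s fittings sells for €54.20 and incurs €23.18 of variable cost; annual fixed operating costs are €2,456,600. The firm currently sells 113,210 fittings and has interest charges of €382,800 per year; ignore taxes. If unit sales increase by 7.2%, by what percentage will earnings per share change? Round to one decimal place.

+37.6%

Total contribution margin = 113,210 × €31.02 = €3,511,774.20.
Subtracting fixed costs: EBIT = €3,511,774.20 − €2,456,600 = €1,055,174.20.
Interest = €382,800.00, so EBIT − I = €672,374.20.
Degree of combined leverage = contribution ÷ (EBIT − I) = €3,511,774.20 ÷ €672,374.20 = 5.2229.
EPS therefore changes by 5.2229 × (+7.2%) = +37.6%.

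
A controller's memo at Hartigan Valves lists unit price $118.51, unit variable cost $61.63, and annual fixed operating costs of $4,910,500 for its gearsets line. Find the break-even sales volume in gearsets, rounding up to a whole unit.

Contribution margin per unit = $118.51 − $61.63 = $56.88.
Break-even volume = fixed costs ÷ CM per unit = $4,910,500 ÷ $56.88 = 86,330.87, so 86,331 gearsets.

86,331 gearsets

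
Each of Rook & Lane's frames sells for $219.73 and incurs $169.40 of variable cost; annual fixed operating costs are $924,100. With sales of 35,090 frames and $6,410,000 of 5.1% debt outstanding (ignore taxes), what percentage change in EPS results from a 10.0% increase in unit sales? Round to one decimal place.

+34.3%

Contribution at this volume is 35,090 × $50.33 = $1,766,079.70.
Subtracting fixed costs: EBIT = $1,766,079.70 − $924,100 = $841,979.70.
Interest = $326,910.00, so EBIT − I = $515,069.70.
Degree of combined leverage = contribution ÷ (EBIT − I) = $1,766,079.70 ÷ $515,069.70 = 3.4288.
%ΔEPS = DCL × %ΔSales = 3.4288 × +10.0% = +34.3%.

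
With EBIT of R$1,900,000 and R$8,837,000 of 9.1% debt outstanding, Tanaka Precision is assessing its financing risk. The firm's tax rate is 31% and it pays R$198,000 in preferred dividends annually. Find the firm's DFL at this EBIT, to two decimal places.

Annual interest charges come to R$804,167.00.
Preferred dividends grossed up pre-tax: R$198,000 / (1 − 0.31) = R$286,956.52.
DFL = EBIT ÷ [EBIT − I − D_p/(1−t)] = R$1,900,000 ÷ [R$1,900,000 − R$804,167.00 − R$286,956.52] = R$1,900,000 ÷ R$808,876.48 = 2.3489.

2.35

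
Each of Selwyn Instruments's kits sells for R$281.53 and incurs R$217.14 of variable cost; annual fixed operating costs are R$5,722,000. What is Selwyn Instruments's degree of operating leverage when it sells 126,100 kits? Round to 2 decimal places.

3.39

Contribution at this volume is 126,100 × R$64.39 = R$8,119,579.00.
Subtracting fixed costs: EBIT = R$8,119,579.00 − R$5,722,000 = R$2,397,579.00.
DOL = contribution ÷ EBIT = R$8,119,579.00 ÷ R$2,397,579.00 = 3.3866.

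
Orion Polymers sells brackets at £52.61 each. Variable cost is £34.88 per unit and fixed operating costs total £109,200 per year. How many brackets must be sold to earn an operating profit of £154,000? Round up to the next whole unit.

14,845 brackets

Unit CM = price − variable cost = £52.61 − £34.88 = £17.73.
Required volume = (fixed costs + target profit) ÷ CM = (£109,200 + £154,000) ÷ £17.73 = 14,844.90, so 14,845 brackets.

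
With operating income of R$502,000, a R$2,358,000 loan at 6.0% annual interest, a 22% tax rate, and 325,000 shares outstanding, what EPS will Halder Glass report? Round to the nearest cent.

R$0.87

Interest = R$141,480.00, so EBT = R$502,000 − R$141,480.00 = R$360,520.00.
Net income = R$360,520.00 × (1 − 0.22) = R$281,205.60.
Per share: R$281,205.60 / 325,000 shares = R$0.87.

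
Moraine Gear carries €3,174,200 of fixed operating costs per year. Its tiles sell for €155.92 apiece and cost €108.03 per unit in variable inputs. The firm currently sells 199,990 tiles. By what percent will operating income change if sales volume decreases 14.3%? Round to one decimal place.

-21.4%

Contribution at this volume is 199,990 × €47.89 = €9,577,521.10.
Subtracting fixed costs: EBIT = €9,577,521.10 − €3,174,200 = €6,403,321.10.
Degree of operating leverage = €9,577,521.10 / €6,403,321.10 = 1.4957.
%ΔEBIT = DOL × %ΔSales = 1.4957 × -14.3% = -21.4%.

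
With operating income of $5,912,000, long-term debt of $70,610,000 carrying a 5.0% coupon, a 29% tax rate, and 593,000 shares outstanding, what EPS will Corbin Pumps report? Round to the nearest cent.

Interest = $3,530,500.00, so EBT = $5,912,000 − $3,530,500.00 = $2,381,500.00.
After tax at 29%: net income = $2,381,500.00 × 0.71 = $1,690,865.00.
Per share: $1,690,865.00 / 593,000 shares = $2.85.

$2.85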